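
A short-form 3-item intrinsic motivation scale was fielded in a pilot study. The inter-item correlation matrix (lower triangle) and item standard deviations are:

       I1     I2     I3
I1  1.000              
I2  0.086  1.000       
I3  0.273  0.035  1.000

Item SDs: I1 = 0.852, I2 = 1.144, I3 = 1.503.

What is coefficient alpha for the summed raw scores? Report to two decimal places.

α = 0.28

Σσ²ᵢ = 0.852² + 1.144² + 1.503² = 4.2936
Covariances σ_ij = r_ij · s_i · s_j:
  σ(I1,I2) = 0.086 × 0.852 × 1.144 = 0.0838
  σ(I1,I3) = 0.273 × 0.852 × 1.503 = 0.3496
  σ(I2,I3) = 0.035 × 1.144 × 1.503 = 0.0602
σ²_T = Σσ²ᵢ + 2·Σσ_ij = 4.2936 + 2 × 0.4936 = 5.2808
α = (3/2)·(1 − 4.2936/5.2808) = 0.28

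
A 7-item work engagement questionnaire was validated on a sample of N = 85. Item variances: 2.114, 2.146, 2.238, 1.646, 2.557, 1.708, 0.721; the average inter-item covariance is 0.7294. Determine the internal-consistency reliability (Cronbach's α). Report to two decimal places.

α = 0.82

Σσ²ᵢ = 2.114 + 2.146 + 2.238 + 1.646 + 2.557 + 1.708 + 0.721 = 13.130
Sum of the 21 distinct covariances = 21 × 0.7294 = 15.3174
σ²_T = Σσ²ᵢ + 2·Σcov = 13.130 + 2 × 15.3174 = 43.7648
α = (7/6)·(1 − 13.130/43.7648) = 0.82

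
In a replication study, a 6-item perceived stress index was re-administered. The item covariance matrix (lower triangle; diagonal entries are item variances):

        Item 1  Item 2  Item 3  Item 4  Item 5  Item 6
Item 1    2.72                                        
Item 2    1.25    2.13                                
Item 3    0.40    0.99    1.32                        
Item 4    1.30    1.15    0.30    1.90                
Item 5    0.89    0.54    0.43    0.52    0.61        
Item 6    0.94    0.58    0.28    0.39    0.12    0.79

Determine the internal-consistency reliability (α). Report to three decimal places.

α = 0.816

Σσᵢ² = 2.72 + 2.13 + 1.32 + 1.90 + 0.61 + 0.79 = 9.47
Sum of the distinct covariances = 10.08
Var(T) = 9.47 + 2 × 10.08 = 29.63
α = (k/(k−1))·(1 − Σσᵢ²/Var(T)) = (6/5)·(1 − 9.47/29.63) = 0.816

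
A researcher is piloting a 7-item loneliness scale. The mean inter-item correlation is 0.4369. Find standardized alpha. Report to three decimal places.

Standardized α = k·r̄ / (1 + (k−1)·r̄) = 7 × 0.4369 / (1 + 6 × 0.4369)
  = 3.0583 / 3.6214 = 0.845

α = 0.845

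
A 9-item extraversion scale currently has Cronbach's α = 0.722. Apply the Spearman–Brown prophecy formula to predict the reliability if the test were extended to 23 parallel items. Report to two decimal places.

predicted reliability = 0.87

Length factor m = 23/9 = 2.5556
α' = m·α / (1 + (m−1)·α)
   = 23/9 × 0.722 / (1 + (23/9 − 1) × 0.722)
   = 1.8451 / 2.1231 = 0.87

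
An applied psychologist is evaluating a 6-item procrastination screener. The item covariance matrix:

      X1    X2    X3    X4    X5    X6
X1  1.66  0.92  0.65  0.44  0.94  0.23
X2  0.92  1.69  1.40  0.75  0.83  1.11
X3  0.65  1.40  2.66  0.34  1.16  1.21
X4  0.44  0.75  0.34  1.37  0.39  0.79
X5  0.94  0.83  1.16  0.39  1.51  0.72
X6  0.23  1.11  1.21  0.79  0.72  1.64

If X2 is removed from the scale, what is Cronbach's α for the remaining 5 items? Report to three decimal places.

Remaining items: X1, X3, X4, X5, X6 (k = 5).
ΣVar(i) = 1.66 + 2.66 + 1.37 + 1.51 + 1.64 = 8.84
total variance = 8.84 + 2 × 6.87 = 22.58
α (item deleted) = (5/4)·(1 − 8.84/22.58) = 0.761

Cronbach's α = 0.761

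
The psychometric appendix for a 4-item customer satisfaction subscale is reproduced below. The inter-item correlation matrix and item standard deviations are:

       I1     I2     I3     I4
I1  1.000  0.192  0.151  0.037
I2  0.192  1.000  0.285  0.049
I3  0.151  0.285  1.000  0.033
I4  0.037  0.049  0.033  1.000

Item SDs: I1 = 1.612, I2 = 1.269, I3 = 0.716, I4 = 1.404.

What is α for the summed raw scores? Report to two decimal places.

α = 0.31

Σσ²ᵢ = 1.612² + 1.269² + 0.716² + 1.404² = 6.6928
Covariances σ_ij = r_ij · s_i · s_j:
  σ(I1,I2) = 0.192 × 1.612 × 1.269 = 0.3928
  σ(I1,I3) = 0.151 × 1.612 × 0.716 = 0.1743
  σ(I1,I4) = 0.037 × 1.612 × 1.404 = 0.0837
  σ(I2,I3) = 0.285 × 1.269 × 0.716 = 0.2590
  σ(I2,I4) = 0.049 × 1.269 × 1.404 = 0.0873
  σ(I3,I4) = 0.033 × 0.716 × 1.404 = 0.0332
σ²_T = Σσ²ᵢ + 2·Σσ_ij = 6.6928 + 2 × 1.0303 = 8.7534
α = (4/3)·(1 − 6.6928/8.7534) = 0.31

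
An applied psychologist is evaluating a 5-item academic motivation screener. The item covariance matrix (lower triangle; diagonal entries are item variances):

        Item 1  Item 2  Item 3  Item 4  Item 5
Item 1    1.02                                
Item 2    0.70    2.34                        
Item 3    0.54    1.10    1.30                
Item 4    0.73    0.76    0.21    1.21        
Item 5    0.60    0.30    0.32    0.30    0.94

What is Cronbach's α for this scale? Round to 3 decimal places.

Σσᵢ² = 1.02 + 2.34 + 1.30 + 1.21 + 0.94 = 6.81
Sum of the distinct covariances = 5.56
σ²_T = 6.81 + 2 × 5.56 = 17.93
α = (k/(k−1))·(1 − Σσᵢ²/σ²_T) = (5/4)·(1 − 6.81/17.93) = 0.775

Cronbach's α = 0.775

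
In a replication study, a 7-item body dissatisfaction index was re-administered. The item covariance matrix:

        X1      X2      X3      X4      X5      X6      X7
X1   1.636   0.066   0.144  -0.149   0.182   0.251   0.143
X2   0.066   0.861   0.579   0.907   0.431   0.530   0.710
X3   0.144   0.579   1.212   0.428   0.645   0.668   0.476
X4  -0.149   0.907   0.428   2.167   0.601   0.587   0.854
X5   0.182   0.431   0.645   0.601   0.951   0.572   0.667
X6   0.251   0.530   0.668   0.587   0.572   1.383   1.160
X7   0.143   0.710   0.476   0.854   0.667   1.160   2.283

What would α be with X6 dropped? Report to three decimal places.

Remaining items: X1, X2, X3, X4, X5, X7 (k = 6).
ΣVar(i) = 1.636 + 0.861 + 1.212 + 2.167 + 0.951 + 2.283 = 9.110
σ²_total = 9.110 + 2 × 6.684 = 22.478
α (item deleted) = (6/5)·(1 − 9.110/22.478) = 0.714

α = 0.714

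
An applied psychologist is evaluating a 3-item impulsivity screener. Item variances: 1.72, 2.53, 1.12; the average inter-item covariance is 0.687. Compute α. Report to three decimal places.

ΣVar(i) = 1.72 + 2.53 + 1.12 = 5.37
Sum of the 3 distinct covariances = 3 × 0.687 = 2.061
Var(T) = ΣVar(i) + 2·Σcov = 5.37 + 2 × 2.061 = 9.492
α = (3/2)·(1 − 5.37/9.492) = 0.651

α = 0.651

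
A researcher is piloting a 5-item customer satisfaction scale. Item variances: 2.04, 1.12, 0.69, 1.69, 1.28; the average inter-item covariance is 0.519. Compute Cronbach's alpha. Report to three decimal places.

ΣVar(i) = 2.04 + 1.12 + 0.69 + 1.69 + 1.28 = 6.82
Sum of the 10 distinct covariances = 10 × 0.519 = 5.190
σ²_T = ΣVar(i) + 2·Σcov = 6.82 + 2 × 5.190 = 17.200
α = (5/4)·(1 − 6.82/17.200) = 0.754

Cronbach's alpha = 0.754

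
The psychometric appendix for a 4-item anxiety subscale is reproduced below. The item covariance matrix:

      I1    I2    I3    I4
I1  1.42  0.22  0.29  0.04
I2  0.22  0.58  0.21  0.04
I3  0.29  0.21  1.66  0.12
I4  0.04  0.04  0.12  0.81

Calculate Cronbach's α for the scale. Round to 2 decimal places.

α = 0.39

Σσ²ᵢ = 1.42 + 0.58 + 1.66 + 0.81 = 4.47
Sum of off-diagonal covariances = 0.92
total variance = 4.47 + 2 × 0.92 = 6.31
α = (k/(k−1))·(1 − Σσ²ᵢ/total variance) = (4/3)·(1 − 4.47/6.31) = 0.39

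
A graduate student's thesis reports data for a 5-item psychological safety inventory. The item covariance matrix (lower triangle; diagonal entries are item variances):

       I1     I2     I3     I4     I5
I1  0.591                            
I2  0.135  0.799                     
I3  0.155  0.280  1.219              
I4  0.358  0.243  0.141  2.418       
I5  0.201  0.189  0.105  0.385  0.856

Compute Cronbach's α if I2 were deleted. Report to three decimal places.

α = 0.461

Remaining items: I1, I3, I4, I5 (k = 4).
ΣVar(i) = 0.591 + 1.219 + 2.418 + 0.856 = 5.084
Var(T) = 5.084 + 2 × 1.345 = 7.774
α (item deleted) = (4/3)·(1 − 5.084/7.774) = 0.461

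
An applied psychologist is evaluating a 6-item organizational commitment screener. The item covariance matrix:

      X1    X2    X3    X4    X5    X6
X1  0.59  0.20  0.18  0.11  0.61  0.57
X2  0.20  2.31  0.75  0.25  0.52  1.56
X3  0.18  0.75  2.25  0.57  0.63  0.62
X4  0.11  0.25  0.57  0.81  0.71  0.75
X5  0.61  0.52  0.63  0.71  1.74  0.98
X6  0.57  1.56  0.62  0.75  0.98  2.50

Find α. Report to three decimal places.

α = 0.766

sum of item variances = 0.59 + 2.31 + 2.25 + 0.81 + 1.74 + 2.50 = 10.20
Σ_{i<j} σ_ij = 9.01
total variance = 10.20 + 2 × 9.01 = 28.22
α = (k/(k−1))·(1 − sum of item variances/total variance) = (6/5)·(1 − 10.20/28.22) = 0.766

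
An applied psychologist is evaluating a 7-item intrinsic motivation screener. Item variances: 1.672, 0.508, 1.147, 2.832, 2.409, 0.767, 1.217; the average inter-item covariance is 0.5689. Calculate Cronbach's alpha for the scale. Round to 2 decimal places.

α = 0.81

Σσᵢ² = 1.672 + 0.508 + 1.147 + 2.832 + 2.409 + 0.767 + 1.217 = 10.552
Sum of the 21 distinct covariances = 21 × 0.5689 = 11.9469
σ²_T = Σσᵢ² + 2·Σcov = 10.552 + 2 × 11.9469 = 34.4458
α = (7/6)·(1 − 10.552/34.4458) = 0.81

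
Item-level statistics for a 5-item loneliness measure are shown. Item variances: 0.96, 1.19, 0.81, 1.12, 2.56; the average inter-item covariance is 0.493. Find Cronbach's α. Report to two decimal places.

α = 0.75

sum of item variances = 0.96 + 1.19 + 0.81 + 1.12 + 2.56 = 6.64
Sum of the 10 distinct covariances = 10 × 0.493 = 4.930
Var(T) = sum of item variances + 2·Σcov = 6.64 + 2 × 4.930 = 16.500
α = (5/4)·(1 − 6.64/16.500) = 0.75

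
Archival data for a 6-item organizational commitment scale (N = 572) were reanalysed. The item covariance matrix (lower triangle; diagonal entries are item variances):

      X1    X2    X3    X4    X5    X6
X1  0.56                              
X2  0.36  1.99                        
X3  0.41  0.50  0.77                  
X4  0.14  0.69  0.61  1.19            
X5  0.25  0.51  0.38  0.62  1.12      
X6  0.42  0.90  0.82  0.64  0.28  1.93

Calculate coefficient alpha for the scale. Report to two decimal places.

α = 0.80

ΣVar(i) = 0.56 + 1.99 + 0.77 + 1.19 + 1.12 + 1.93 = 7.56
Sum of off-diagonal covariances = 7.53
total variance = 7.56 + 2 × 7.53 = 22.62
α = (k/(k−1))·(1 − ΣVar(i)/total variance) = (6/5)·(1 − 7.56/22.62) = 0.80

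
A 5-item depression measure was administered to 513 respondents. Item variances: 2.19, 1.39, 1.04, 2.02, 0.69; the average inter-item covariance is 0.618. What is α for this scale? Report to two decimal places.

α = 0.78

ΣVar(i) = 2.19 + 1.39 + 1.04 + 2.02 + 0.69 = 7.33
Sum of the 10 distinct covariances = 10 × 0.618 = 6.180
total variance = ΣVar(i) + 2·Σcov = 7.33 + 2 × 6.180 = 19.690
α = (5/4)·(1 − 7.33/19.690) = 0.78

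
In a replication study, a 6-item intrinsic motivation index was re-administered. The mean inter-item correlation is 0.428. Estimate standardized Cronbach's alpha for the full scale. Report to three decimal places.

Standardized α = k·r̄ / (1 + (k−1)·r̄) = 6 × 0.428 / (1 + 5 × 0.428)
  = 2.5680 / 3.1400 = 0.818

standardized Cronbach's alpha = 0.818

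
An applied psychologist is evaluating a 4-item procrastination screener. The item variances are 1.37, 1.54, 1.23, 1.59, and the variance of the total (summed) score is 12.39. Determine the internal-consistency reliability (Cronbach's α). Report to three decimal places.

α = 0.717

ΣVar(i) = 1.37 + 1.54 + 1.23 + 1.59 = 5.73
α = (k/(k−1))·(1 − ΣVar(i)/σ²_T) = (4/3)·(1 − 5.73/12.39) = 0.717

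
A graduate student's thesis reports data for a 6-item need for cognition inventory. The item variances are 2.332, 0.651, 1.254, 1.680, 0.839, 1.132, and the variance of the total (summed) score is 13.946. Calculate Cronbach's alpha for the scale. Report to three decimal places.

α = 0.521

Σσ²ᵢ = 2.332 + 0.651 + 1.254 + 1.680 + 0.839 + 1.132 = 7.888
α = (k/(k−1))·(1 − Σσ²ᵢ/σ²_T) = (6/5)·(1 − 7.888/13.946) = 0.521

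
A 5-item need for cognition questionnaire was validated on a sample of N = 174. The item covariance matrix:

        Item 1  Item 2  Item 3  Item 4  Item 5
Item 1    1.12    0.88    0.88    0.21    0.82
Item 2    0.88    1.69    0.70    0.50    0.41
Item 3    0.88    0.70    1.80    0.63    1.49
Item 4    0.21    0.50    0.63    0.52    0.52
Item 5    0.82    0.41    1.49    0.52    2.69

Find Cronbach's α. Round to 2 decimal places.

ΣVar(i) = 1.12 + 1.69 + 1.80 + 0.52 + 2.69 = 7.82
Sum of off-diagonal covariances = 7.04
σ²_total = 7.82 + 2 × 7.04 = 21.90
α = (k/(k−1))·(1 − ΣVar(i)/σ²_total) = (5/4)·(1 − 7.82/21.90) = 0.80

Cronbach's α = 0.80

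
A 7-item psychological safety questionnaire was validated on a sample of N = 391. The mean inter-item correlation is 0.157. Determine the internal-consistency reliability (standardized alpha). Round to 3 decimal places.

Standardized α = k·r̄ / (1 + (k−1)·r̄) = 7 × 0.157 / (1 + 6 × 0.157)
  = 1.0990 / 1.9420 = 0.566

standardized alpha = 0.566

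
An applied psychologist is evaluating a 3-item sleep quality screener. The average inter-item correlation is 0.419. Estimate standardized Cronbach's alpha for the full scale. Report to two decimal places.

standardized Cronbach's alpha = 0.68

Standardized α = k·r̄ / (1 + (k−1)·r̄) = 3 × 0.419 / (1 + 2 × 0.419)
  = 1.2570 / 1.8380 = 0.68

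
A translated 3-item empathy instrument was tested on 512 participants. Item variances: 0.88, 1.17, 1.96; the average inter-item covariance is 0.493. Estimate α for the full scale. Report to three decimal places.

α = 0.637

ΣVar(i) = 0.88 + 1.17 + 1.96 = 4.01
Sum of the 3 distinct covariances = 3 × 0.493 = 1.479
σ²_T = ΣVar(i) + 2·Σcov = 4.01 + 2 × 1.479 = 6.968
α = (3/2)·(1 − 4.01/6.968) = 0.637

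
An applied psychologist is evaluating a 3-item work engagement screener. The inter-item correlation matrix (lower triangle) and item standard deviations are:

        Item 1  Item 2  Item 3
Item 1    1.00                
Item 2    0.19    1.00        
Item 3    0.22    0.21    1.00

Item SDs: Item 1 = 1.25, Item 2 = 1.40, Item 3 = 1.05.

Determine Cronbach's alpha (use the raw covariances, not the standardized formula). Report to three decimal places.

Σσ²ᵢ = 1.25² + 1.40² + 1.05² = 4.6250
Covariances σ_ij = r_ij · s_i · s_j:
  σ(Item 1,Item 2) = 0.19 × 1.25 × 1.40 = 0.3325
  σ(Item 1,Item 3) = 0.22 × 1.25 × 1.05 = 0.2888
  σ(Item 2,Item 3) = 0.21 × 1.40 × 1.05 = 0.3087
σ²_T = Σσ²ᵢ + 2·Σσ_ij = 4.6250 + 2 × 0.9300 = 6.4850
α = (3/2)·(1 − 4.6250/6.4850) = 0.430

α = 0.430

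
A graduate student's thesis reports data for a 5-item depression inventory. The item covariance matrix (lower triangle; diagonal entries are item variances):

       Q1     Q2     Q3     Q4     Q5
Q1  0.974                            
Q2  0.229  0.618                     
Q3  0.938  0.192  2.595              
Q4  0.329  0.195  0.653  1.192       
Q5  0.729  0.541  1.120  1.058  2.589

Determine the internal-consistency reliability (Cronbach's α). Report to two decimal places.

α = 0.75

sum of item variances = 0.974 + 0.618 + 2.595 + 1.192 + 2.589 = 7.968
Sum of off-diagonal covariances = 5.984
σ²_total = 7.968 + 2 × 5.984 = 19.936
α = (k/(k−1))·(1 − sum of item variances/σ²_total) = (5/4)·(1 − 7.968/19.936) = 0.75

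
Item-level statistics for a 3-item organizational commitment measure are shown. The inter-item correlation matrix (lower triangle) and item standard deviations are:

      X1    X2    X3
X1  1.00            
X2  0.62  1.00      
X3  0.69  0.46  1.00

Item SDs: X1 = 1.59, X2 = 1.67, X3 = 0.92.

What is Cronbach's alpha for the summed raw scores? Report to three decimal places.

Σσ²ᵢ = 1.59² + 1.67² + 0.92² = 6.1634
Covariances σ_ij = r_ij · s_i · s_j:
  σ(X1,X2) = 0.62 × 1.59 × 1.67 = 1.6463
  σ(X1,X3) = 0.69 × 1.59 × 0.92 = 1.0093
  σ(X2,X3) = 0.46 × 1.67 × 0.92 = 0.7067
σ²_T = Σσ²ᵢ + 2·Σσ_ij = 6.1634 + 2 × 3.3623 = 12.8880
α = (3/2)·(1 − 6.1634/12.8880) = 0.783

α = 0.783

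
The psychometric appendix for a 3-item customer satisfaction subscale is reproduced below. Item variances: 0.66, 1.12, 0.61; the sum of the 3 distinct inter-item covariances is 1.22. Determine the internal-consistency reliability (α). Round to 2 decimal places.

Σσᵢ² = 0.66 + 1.12 + 0.61 = 2.39
Sum of distinct covariances = 1.22
σ²_T = Σσᵢ² + 2·Σcov = 2.39 + 2 × 1.22 = 4.83
α = (3/2)·(1 − 2.39/4.83) = 0.76

α = 0.76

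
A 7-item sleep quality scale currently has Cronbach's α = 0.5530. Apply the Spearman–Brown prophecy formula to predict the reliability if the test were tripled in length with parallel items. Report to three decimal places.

predicted reliability = 0.788

Length factor m = 3
α' = m·α / (1 + (m−1)·α)
   = 3 × 0.5530 / (1 + (3 − 1) × 0.5530)
   = 1.6590 / 2.1060 = 0.788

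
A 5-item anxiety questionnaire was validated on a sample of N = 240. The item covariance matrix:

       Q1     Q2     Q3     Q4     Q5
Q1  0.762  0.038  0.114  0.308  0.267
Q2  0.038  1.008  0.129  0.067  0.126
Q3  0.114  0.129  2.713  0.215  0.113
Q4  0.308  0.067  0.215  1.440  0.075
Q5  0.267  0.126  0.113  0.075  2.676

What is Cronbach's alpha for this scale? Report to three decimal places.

Cronbach's alpha = 0.316

Σσᵢ² = 0.762 + 1.008 + 2.713 + 1.440 + 2.676 = 8.599
Sum of off-diagonal covariances = 1.452
Var(T) = 8.599 + 2 × 1.452 = 11.503
α = (k/(k−1))·(1 − Σσᵢ²/Var(T)) = (5/4)·(1 − 8.599/11.503) = 0.316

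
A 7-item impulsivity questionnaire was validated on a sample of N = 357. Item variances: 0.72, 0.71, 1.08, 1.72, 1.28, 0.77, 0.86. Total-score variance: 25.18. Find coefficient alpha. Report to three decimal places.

α = 0.836

ΣVar(i) = 0.72 + 0.71 + 1.08 + 1.72 + 1.28 + 0.77 + 0.86 = 7.14
α = (k/(k−1))·(1 − ΣVar(i)/Var(T)) = (7/6)·(1 − 7.14/25.18) = 0.836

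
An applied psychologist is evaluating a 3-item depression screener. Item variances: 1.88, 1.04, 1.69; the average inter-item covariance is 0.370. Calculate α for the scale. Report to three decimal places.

ΣVar(i) = 1.88 + 1.04 + 1.69 = 4.61
Sum of the 3 distinct covariances = 3 × 0.370 = 1.110
σ²_T = ΣVar(i) + 2·Σcov = 4.61 + 2 × 1.110 = 6.830
α = (3/2)·(1 − 4.61/6.830) = 0.488

α = 0.488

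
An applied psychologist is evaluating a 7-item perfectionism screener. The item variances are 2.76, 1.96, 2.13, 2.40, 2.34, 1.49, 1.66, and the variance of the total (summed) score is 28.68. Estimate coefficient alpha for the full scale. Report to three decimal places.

ΣVar(i) = 2.76 + 1.96 + 2.13 + 2.40 + 2.34 + 1.49 + 1.66 = 14.74
α = (k/(k−1))·(1 − ΣVar(i)/σ²_T) = (7/6)·(1 − 14.74/28.68) = 0.567

coefficient alpha = 0.567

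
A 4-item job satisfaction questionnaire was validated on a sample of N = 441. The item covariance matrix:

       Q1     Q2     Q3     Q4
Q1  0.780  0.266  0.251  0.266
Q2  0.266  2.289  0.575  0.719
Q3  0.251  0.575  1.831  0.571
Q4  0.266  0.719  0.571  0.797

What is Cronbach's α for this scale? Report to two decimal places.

ΣVar(i) = 0.780 + 2.289 + 1.831 + 0.797 = 5.697
Σ_{i<j} σ_ij = 2.648
σ²_T = 5.697 + 2 × 2.648 = 10.993
α = (k/(k−1))·(1 − ΣVar(i)/σ²_T) = (4/3)·(1 − 5.697/10.993) = 0.64

α = 0.64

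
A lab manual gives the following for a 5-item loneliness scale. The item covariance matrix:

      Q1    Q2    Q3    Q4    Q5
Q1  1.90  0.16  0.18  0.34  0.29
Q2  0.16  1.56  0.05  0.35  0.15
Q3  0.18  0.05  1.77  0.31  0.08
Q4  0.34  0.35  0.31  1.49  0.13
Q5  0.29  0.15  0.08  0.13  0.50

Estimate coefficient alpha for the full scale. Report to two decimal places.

α = 0.45

Σσᵢ² = 1.90 + 1.56 + 1.77 + 1.49 + 0.50 = 7.22
Sum of the distinct covariances = 2.04
total variance = 7.22 + 2 × 2.04 = 11.30
α = (k/(k−1))·(1 − Σσᵢ²/total variance) = (5/4)·(1 − 7.22/11.30) = 0.45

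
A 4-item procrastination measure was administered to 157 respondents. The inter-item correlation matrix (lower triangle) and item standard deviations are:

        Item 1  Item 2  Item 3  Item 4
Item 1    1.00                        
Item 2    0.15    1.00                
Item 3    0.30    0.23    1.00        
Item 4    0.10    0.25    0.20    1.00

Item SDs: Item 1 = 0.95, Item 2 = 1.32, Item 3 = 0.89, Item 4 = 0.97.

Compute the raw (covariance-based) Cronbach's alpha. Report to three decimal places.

Σσ²ᵢ = 0.95² + 1.32² + 0.89² + 0.97² = 4.3779
Covariances σ_ij = r_ij · s_i · s_j:
  σ(Item 1,Item 2) = 0.15 × 0.95 × 1.32 = 0.1881
  σ(Item 1,Item 3) = 0.30 × 0.95 × 0.89 = 0.2536
  σ(Item 1,Item 4) = 0.10 × 0.95 × 0.97 = 0.0921
  σ(Item 2,Item 3) = 0.23 × 1.32 × 0.89 = 0.2702
  σ(Item 2,Item 4) = 0.25 × 1.32 × 0.97 = 0.3201
  σ(Item 3,Item 4) = 0.20 × 0.89 × 0.97 = 0.1727
σ²_T = Σσ²ᵢ + 2·Σσ_ij = 4.3779 + 2 × 1.2968 = 6.9715
α = (4/3)·(1 − 4.3779/6.9715) = 0.496

Cronbach's alpha = 0.496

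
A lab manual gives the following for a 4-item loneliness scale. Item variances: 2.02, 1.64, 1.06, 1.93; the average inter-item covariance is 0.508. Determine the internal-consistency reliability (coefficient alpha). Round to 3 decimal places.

Σσᵢ² = 2.02 + 1.64 + 1.06 + 1.93 = 6.65
Sum of the 6 distinct covariances = 6 × 0.508 = 3.048
σ²_T = Σσᵢ² + 2·Σcov = 6.65 + 2 × 3.048 = 12.746
α = (4/3)·(1 − 6.65/12.746) = 0.638

coefficient alpha = 0.638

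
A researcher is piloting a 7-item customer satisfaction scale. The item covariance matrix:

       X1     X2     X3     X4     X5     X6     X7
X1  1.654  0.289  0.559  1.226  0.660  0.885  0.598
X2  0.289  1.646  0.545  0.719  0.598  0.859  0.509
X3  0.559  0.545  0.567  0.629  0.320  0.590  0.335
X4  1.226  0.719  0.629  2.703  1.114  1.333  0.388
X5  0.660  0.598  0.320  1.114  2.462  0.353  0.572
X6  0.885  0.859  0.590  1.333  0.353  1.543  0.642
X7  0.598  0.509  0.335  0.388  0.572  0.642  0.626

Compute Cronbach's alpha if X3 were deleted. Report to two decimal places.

Remaining items: X1, X2, X4, X5, X6, X7 (k = 6).
sum of item variances = 1.654 + 1.646 + 2.703 + 2.462 + 1.543 + 0.626 = 10.634
σ²_total = 10.634 + 2 × 10.745 = 32.124
α (item deleted) = (6/5)·(1 − 10.634/32.124) = 0.80

α = 0.80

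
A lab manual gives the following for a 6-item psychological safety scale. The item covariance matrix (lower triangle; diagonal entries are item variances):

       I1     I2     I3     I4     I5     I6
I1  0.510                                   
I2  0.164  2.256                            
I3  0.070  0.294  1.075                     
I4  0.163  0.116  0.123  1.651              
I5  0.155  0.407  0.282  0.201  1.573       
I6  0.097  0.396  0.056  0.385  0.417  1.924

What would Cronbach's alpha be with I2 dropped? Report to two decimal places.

Remaining items: I1, I3, I4, I5, I6 (k = 5).
Σσ²ᵢ = 0.510 + 1.075 + 1.651 + 1.573 + 1.924 = 6.733
total variance = 6.733 + 2 × 1.949 = 10.631
α (item deleted) = (5/4)·(1 − 6.733/10.631) = 0.46

α = 0.46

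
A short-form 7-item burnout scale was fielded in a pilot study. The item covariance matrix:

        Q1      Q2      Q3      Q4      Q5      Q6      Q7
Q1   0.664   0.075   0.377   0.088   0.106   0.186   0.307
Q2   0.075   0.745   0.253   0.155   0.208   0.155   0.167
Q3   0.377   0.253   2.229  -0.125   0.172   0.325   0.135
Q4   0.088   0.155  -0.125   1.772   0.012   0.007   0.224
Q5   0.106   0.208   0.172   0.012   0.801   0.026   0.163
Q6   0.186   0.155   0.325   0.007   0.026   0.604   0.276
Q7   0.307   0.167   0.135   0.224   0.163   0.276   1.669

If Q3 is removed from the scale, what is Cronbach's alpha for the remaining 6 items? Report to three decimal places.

α = 0.490

Remaining items: Q1, Q2, Q4, Q5, Q6, Q7 (k = 6).
ΣVar(i) = 0.664 + 0.745 + 1.772 + 0.801 + 0.604 + 1.669 = 6.255
σ²_total = 6.255 + 2 × 2.155 = 10.565
α (item deleted) = (6/5)·(1 − 6.255/10.565) = 0.490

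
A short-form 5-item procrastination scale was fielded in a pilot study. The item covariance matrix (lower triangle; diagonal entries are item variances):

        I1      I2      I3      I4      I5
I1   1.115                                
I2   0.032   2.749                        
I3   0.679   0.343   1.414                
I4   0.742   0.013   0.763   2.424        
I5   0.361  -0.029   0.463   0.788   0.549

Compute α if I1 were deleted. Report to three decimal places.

Remaining items: I2, I3, I4, I5 (k = 4).
sum of item variances = 2.749 + 1.414 + 2.424 + 0.549 = 7.136
σ²_T = 7.136 + 2 × 2.341 = 11.818
α (item deleted) = (4/3)·(1 − 7.136/11.818) = 0.528

α = 0.528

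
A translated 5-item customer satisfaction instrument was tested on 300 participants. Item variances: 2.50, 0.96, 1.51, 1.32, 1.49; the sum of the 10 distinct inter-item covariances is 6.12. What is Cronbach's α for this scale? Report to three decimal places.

sum of item variances = 2.50 + 0.96 + 1.51 + 1.32 + 1.49 = 7.78
Sum of distinct covariances = 6.12
σ²_T = sum of item variances + 2·Σcov = 7.78 + 2 × 6.12 = 20.02
α = (5/4)·(1 − 7.78/20.02) = 0.764

Cronbach's α = 0.764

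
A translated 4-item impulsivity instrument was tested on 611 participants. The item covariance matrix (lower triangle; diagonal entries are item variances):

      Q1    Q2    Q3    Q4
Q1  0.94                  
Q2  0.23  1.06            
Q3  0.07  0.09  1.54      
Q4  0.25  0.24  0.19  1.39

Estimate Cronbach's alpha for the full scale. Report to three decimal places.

Σσ²ᵢ = 0.94 + 1.06 + 1.54 + 1.39 = 4.93
Σ_{i<j} σ_ij = 1.07
Var(T) = 4.93 + 2 × 1.07 = 7.07
α = (k/(k−1))·(1 − Σσ²ᵢ/Var(T)) = (4/3)·(1 − 4.93/7.07) = 0.404

α = 0.404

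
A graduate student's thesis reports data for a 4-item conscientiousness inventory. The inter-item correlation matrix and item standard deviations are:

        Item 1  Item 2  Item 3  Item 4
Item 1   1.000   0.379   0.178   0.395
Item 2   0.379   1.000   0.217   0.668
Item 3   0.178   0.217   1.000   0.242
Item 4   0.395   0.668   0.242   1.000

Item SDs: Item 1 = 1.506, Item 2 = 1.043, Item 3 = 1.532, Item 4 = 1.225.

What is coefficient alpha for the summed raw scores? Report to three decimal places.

Σσ²ᵢ = 1.506² + 1.043² + 1.532² + 1.225² = 7.2035
Covariances σ_ij = r_ij · s_i · s_j:
  σ(Item 1,Item 2) = 0.379 × 1.506 × 1.043 = 0.5953
  σ(Item 1,Item 3) = 0.178 × 1.506 × 1.532 = 0.4107
  σ(Item 1,Item 4) = 0.395 × 1.506 × 1.225 = 0.7287
  σ(Item 2,Item 3) = 0.217 × 1.043 × 1.532 = 0.3467
  σ(Item 2,Item 4) = 0.668 × 1.043 × 1.225 = 0.8535
  σ(Item 3,Item 4) = 0.242 × 1.532 × 1.225 = 0.4542
σ²_T = Σσ²ᵢ + 2·Σσ_ij = 7.2035 + 2 × 3.3891 = 13.9817
α = (4/3)·(1 − 7.2035/13.9817) = 0.646

coefficient alpha = 0.646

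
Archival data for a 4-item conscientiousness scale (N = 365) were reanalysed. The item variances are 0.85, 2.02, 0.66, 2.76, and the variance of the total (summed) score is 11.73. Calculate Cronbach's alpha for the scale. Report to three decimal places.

α = 0.618

Σσᵢ² = 0.85 + 2.02 + 0.66 + 2.76 = 6.29
α = (k/(k−1))·(1 − Σσᵢ²/total variance) = (4/3)·(1 − 6.29/11.73) = 0.618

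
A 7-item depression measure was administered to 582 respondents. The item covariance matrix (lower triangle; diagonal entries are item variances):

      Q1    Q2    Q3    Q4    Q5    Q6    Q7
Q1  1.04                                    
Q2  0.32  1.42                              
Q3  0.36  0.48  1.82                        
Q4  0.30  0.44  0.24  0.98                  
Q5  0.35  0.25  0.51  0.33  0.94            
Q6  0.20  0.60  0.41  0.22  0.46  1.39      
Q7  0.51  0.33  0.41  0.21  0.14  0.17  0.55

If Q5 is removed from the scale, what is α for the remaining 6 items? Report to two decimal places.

Remaining items: Q1, Q2, Q3, Q4, Q6, Q7 (k = 6).
sum of item variances = 1.04 + 1.42 + 1.82 + 0.98 + 1.39 + 0.55 = 7.20
total variance = 7.20 + 2 × 5.20 = 17.60
α (item deleted) = (6/5)·(1 − 7.20/17.60) = 0.71

α = 0.71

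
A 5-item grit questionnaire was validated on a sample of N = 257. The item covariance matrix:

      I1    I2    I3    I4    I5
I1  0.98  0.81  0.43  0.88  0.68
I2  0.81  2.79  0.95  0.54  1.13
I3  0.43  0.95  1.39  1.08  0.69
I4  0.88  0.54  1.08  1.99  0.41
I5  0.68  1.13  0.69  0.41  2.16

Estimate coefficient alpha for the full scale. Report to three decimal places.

coefficient alpha = 0.775

ΣVar(i) = 0.98 + 2.79 + 1.39 + 1.99 + 2.16 = 9.31
Sum of off-diagonal covariances = 7.60
σ²_T = 9.31 + 2 × 7.60 = 24.51
α = (k/(k−1))·(1 − ΣVar(i)/σ²_T) = (5/4)·(1 − 9.31/24.51) = 0.775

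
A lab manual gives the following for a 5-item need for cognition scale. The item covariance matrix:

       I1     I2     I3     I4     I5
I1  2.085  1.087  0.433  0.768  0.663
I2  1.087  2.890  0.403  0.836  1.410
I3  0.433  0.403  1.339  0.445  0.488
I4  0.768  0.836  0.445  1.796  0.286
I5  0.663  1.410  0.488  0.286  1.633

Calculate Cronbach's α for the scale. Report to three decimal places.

α = 0.729

Σσᵢ² = 2.085 + 2.890 + 1.339 + 1.796 + 1.633 = 9.743
Sum of the distinct covariances = 6.819
total variance = 9.743 + 2 × 6.819 = 23.381
α = (k/(k−1))·(1 − Σσᵢ²/total variance) = (5/4)·(1 − 9.743/23.381) = 0.729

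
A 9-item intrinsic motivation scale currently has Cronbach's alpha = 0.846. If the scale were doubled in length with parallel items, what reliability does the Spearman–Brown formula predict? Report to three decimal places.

Length factor m = 2
α' = m·α / (1 + (m−1)·α)
   = 2 × 0.846 / (1 + (2 − 1) × 0.846)
   = 1.6920 / 1.8460 = 0.917

predicted reliability = 0.917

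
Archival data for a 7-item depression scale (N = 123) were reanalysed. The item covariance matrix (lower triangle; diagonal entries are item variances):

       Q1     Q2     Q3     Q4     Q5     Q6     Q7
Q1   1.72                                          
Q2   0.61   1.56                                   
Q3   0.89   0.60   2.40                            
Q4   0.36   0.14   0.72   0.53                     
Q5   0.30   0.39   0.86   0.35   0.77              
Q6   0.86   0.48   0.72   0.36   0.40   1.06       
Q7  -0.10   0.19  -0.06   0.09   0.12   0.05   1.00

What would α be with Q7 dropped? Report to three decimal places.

α = 0.800

Remaining items: Q1, Q2, Q3, Q4, Q5, Q6 (k = 6).
ΣVar(i) = 1.72 + 1.56 + 2.40 + 0.53 + 0.77 + 1.06 = 8.04
σ²_total = 8.04 + 2 × 8.04 = 24.12
α (item deleted) = (6/5)·(1 − 8.04/24.12) = 0.800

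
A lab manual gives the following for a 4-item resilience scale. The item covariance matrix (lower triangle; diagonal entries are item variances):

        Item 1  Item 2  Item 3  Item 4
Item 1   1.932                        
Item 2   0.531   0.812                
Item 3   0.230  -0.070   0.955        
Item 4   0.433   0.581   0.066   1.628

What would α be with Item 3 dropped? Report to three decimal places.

Remaining items: Item 1, Item 2, Item 4 (k = 3).
Σσ²ᵢ = 1.932 + 0.812 + 1.628 = 4.372
σ²_total = 4.372 + 2 × 1.545 = 7.462
α (item deleted) = (3/2)·(1 − 4.372/7.462) = 0.621

α = 0.621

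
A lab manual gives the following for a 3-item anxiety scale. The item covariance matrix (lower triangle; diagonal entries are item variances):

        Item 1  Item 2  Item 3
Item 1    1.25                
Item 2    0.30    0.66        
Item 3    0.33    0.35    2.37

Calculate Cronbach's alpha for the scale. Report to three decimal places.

Cronbach's alpha = 0.471

sum of item variances = 1.25 + 0.66 + 2.37 = 4.28
Sum of off-diagonal covariances = 0.98
σ²_T = 4.28 + 2 × 0.98 = 6.24
α = (k/(k−1))·(1 − sum of item variances/σ²_T) = (3/2)·(1 − 4.28/6.24) = 0.471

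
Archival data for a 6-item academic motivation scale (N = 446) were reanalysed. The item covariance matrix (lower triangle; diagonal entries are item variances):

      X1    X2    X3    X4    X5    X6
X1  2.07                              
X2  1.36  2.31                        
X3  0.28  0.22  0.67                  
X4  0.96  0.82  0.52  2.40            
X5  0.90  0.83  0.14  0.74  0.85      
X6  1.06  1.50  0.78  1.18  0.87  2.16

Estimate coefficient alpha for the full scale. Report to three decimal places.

α = 0.839

Σσᵢ² = 2.07 + 2.31 + 0.67 + 2.40 + 0.85 + 2.16 = 10.46
Sum of the distinct covariances = 12.16
total variance = 10.46 + 2 × 12.16 = 34.78
α = (k/(k−1))·(1 − Σσᵢ²/total variance) = (6/5)·(1 − 10.46/34.78) = 0.839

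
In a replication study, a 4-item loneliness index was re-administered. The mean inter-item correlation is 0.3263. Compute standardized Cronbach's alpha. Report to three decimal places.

α = 0.660

Standardized α = k·r̄ / (1 + (k−1)·r̄) = 4 × 0.3263 / (1 + 3 × 0.3263)
  = 1.3052 / 1.9789 = 0.660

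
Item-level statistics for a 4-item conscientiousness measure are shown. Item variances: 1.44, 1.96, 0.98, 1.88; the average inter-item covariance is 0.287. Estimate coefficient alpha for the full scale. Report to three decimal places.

sum of item variances = 1.44 + 1.96 + 0.98 + 1.88 = 6.26
Sum of the 6 distinct covariances = 6 × 0.287 = 1.722
σ²_total = sum of item variances + 2·Σcov = 6.26 + 2 × 1.722 = 9.704
α = (4/3)·(1 − 6.26/9.704) = 0.473

coefficient alpha = 0.473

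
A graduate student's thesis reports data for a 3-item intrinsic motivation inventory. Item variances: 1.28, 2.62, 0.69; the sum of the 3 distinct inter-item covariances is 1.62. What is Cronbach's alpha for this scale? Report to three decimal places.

Σσᵢ² = 1.28 + 2.62 + 0.69 = 4.59
Sum of distinct covariances = 1.62
σ²_T = Σσᵢ² + 2·Σcov = 4.59 + 2 × 1.62 = 7.83
α = (3/2)·(1 − 4.59/7.83) = 0.621

Cronbach's alpha = 0.621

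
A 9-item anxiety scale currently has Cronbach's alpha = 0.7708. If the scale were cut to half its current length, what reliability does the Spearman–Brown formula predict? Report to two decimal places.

predicted reliability = 0.63

Length factor m = 1/2
α' = m·α / (1 − (1−m)·α)
   = 1/2 × 0.7708 / (1 − (1 − 1/2) × 0.7708)
   = 0.3854 / 0.6146 = 0.63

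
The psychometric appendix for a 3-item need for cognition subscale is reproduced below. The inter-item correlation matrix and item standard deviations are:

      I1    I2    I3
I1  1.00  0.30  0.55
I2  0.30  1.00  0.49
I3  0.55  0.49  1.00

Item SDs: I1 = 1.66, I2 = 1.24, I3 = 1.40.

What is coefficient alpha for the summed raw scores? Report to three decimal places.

coefficient alpha = 0.701

Σσ²ᵢ = 1.66² + 1.24² + 1.40² = 6.2532
Covariances σ_ij = r_ij · s_i · s_j:
  σ(I1,I2) = 0.30 × 1.66 × 1.24 = 0.6175
  σ(I1,I3) = 0.55 × 1.66 × 1.40 = 1.2782
  σ(I2,I3) = 0.49 × 1.24 × 1.40 = 0.8506
σ²_T = Σσ²ᵢ + 2·Σσ_ij = 6.2532 + 2 × 2.7463 = 11.7458
α = (3/2)·(1 − 6.2532/11.7458) = 0.701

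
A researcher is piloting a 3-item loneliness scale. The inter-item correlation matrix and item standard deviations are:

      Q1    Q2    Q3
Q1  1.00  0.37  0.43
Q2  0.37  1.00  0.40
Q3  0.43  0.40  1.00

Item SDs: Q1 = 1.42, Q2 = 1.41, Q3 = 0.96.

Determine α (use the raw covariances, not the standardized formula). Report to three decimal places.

α = 0.647

Σσ²ᵢ = 1.42² + 1.41² + 0.96² = 4.9261
Covariances σ_ij = r_ij · s_i · s_j:
  σ(Q1,Q2) = 0.37 × 1.42 × 1.41 = 0.7408
  σ(Q1,Q3) = 0.43 × 1.42 × 0.96 = 0.5862
  σ(Q2,Q3) = 0.40 × 1.41 × 0.96 = 0.5414
σ²_T = Σσ²ᵢ + 2·Σσ_ij = 4.9261 + 2 × 1.8684 = 8.6629
α = (3/2)·(1 − 4.9261/8.6629) = 0.647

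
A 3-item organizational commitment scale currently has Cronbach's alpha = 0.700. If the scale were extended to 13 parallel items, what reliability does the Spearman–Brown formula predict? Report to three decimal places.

Length factor m = 13/3 = 4.3333
α' = m·α / (1 + (m−1)·α)
   = 13/3 × 0.700 / (1 + (13/3 − 1) × 0.700)
   = 3.0333 / 3.3333 = 0.910

predicted reliability = 0.910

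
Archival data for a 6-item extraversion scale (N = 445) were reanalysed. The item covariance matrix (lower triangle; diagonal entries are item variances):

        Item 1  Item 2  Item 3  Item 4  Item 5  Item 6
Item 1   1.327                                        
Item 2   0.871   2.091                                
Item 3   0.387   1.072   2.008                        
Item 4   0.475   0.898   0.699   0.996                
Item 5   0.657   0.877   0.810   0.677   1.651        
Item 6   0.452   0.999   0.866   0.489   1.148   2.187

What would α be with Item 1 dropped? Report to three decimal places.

α = 0.821

Remaining items: Item 2, Item 3, Item 4, Item 5, Item 6 (k = 5).
Σσᵢ² = 2.091 + 2.008 + 0.996 + 1.651 + 2.187 = 8.933
Var(T) = 8.933 + 2 × 8.535 = 26.003
α (item deleted) = (5/4)·(1 − 8.933/26.003) = 0.821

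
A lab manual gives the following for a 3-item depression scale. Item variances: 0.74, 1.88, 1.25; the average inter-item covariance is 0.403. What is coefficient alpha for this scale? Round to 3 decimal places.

Σσ²ᵢ = 0.74 + 1.88 + 1.25 = 3.87
Sum of the 3 distinct covariances = 3 × 0.403 = 1.209
Var(T) = Σσ²ᵢ + 2·Σcov = 3.87 + 2 × 1.209 = 6.288
α = (3/2)·(1 − 3.87/6.288) = 0.577

α = 0.577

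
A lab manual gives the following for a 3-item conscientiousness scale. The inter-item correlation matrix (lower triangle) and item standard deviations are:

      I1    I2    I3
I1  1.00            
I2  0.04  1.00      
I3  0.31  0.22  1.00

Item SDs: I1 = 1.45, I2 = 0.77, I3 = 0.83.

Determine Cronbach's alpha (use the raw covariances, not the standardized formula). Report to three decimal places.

Σσ²ᵢ = 1.45² + 0.77² + 0.83² = 3.3843
Covariances σ_ij = r_ij · s_i · s_j:
  σ(I1,I2) = 0.04 × 1.45 × 0.77 = 0.0447
  σ(I1,I3) = 0.31 × 1.45 × 0.83 = 0.3731
  σ(I2,I3) = 0.22 × 0.77 × 0.83 = 0.1406
σ²_T = Σσ²ᵢ + 2·Σσ_ij = 3.3843 + 2 × 0.5584 = 4.5011
α = (3/2)·(1 − 3.3843/4.5011) = 0.372

Cronbach's alpha = 0.372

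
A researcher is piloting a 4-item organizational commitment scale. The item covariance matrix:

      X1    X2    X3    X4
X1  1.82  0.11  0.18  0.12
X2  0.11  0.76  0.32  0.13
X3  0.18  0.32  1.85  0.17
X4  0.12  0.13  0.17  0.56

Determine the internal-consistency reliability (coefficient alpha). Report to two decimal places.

Σσᵢ² = 1.82 + 0.76 + 1.85 + 0.56 = 4.99
Sum of the distinct covariances = 1.03
Var(T) = 4.99 + 2 × 1.03 = 7.05
α = (k/(k−1))·(1 − Σσᵢ²/Var(T)) = (4/3)·(1 − 4.99/7.05) = 0.39

α = 0.39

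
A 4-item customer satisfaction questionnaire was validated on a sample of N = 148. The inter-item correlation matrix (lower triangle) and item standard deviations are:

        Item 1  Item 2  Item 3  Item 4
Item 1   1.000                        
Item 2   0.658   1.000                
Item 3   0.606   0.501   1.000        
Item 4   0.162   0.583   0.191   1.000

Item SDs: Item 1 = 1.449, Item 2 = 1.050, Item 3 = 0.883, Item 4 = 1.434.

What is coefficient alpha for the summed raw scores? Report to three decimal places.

α = 0.734

Σσ²ᵢ = 1.449² + 1.050² + 0.883² + 1.434² = 6.0381
Covariances σ_ij = r_ij · s_i · s_j:
  σ(Item 1,Item 2) = 0.658 × 1.449 × 1.050 = 1.0011
  σ(Item 1,Item 3) = 0.606 × 1.449 × 0.883 = 0.7754
  σ(Item 1,Item 4) = 0.162 × 1.449 × 1.434 = 0.3366
  σ(Item 2,Item 3) = 0.501 × 1.050 × 0.883 = 0.4645
  σ(Item 2,Item 4) = 0.583 × 1.050 × 1.434 = 0.8778
  σ(Item 3,Item 4) = 0.191 × 0.883 × 1.434 = 0.2418
σ²_T = Σσ²ᵢ + 2·Σσ_ij = 6.0381 + 2 × 3.6972 = 13.4325
α = (4/3)·(1 − 6.0381/13.4325) = 0.734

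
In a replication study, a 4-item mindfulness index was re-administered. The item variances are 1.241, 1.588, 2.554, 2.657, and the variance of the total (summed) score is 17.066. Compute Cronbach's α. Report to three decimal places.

α = 0.705

ΣVar(i) = 1.241 + 1.588 + 2.554 + 2.657 = 8.040
α = (k/(k−1))·(1 − ΣVar(i)/σ²_T) = (4/3)·(1 − 8.040/17.066) = 0.705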